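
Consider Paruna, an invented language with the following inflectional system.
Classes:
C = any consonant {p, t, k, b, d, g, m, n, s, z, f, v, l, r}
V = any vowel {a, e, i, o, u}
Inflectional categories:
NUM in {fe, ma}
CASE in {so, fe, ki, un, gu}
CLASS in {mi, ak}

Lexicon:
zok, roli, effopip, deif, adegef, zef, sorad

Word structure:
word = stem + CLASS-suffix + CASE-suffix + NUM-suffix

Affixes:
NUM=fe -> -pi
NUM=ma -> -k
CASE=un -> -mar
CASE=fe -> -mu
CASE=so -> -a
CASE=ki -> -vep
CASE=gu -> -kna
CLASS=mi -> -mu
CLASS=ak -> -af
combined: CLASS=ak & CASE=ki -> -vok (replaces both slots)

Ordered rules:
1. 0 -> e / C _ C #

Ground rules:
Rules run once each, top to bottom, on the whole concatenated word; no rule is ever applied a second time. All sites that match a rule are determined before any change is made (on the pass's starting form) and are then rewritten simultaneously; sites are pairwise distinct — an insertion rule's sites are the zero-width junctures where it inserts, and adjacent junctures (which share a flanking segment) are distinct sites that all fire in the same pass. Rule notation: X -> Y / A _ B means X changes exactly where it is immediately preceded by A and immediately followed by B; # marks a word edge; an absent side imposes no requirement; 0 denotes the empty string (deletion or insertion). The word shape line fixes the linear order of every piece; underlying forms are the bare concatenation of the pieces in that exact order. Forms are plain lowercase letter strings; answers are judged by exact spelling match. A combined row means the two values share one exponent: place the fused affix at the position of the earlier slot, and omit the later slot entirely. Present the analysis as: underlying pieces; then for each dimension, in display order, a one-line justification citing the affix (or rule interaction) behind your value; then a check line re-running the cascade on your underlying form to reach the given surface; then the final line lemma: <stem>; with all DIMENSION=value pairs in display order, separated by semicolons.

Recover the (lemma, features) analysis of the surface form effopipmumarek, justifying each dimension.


underlying: effopip-mu-mar-k
NUM=ma - signalled by the affix -k
CASE=un - signalled by the affix -mar
CLASS=mi - signalled by the affix -mu
check: effopipmumark -> effopipmumarek
lemma: effopip; NUM=ma; CASE=un; CLASS=mi


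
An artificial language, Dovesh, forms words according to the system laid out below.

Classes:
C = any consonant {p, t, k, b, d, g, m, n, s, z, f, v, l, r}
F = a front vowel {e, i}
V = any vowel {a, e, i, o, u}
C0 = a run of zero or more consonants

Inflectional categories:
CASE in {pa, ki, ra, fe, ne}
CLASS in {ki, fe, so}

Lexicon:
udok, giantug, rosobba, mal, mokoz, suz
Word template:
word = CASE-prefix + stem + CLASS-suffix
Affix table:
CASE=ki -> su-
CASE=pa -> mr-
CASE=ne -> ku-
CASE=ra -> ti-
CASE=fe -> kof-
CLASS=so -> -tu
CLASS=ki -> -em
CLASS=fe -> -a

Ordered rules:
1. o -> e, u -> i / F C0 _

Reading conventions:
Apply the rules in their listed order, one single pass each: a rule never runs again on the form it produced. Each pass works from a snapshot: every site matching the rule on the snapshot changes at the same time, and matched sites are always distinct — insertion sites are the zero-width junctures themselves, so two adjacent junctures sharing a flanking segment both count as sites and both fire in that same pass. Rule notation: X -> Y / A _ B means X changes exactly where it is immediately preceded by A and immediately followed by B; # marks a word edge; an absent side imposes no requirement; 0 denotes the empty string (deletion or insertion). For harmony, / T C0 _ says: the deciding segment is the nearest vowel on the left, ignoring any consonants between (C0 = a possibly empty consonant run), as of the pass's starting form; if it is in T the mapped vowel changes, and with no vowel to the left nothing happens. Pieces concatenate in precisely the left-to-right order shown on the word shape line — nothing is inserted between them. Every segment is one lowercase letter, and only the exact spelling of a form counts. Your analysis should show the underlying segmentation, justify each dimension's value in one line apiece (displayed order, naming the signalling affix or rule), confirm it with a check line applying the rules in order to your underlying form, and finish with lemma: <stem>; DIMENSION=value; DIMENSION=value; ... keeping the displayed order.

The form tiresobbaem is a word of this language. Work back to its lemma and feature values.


underlying: ti-rosobba-em
CASE=ra - signalled by the affix ti-
CLASS=ki - signalled by the affix -em
check: tirosobbaem -> tiresobbaem
lemma: rosobba; CASE=ra; CLASS=ki


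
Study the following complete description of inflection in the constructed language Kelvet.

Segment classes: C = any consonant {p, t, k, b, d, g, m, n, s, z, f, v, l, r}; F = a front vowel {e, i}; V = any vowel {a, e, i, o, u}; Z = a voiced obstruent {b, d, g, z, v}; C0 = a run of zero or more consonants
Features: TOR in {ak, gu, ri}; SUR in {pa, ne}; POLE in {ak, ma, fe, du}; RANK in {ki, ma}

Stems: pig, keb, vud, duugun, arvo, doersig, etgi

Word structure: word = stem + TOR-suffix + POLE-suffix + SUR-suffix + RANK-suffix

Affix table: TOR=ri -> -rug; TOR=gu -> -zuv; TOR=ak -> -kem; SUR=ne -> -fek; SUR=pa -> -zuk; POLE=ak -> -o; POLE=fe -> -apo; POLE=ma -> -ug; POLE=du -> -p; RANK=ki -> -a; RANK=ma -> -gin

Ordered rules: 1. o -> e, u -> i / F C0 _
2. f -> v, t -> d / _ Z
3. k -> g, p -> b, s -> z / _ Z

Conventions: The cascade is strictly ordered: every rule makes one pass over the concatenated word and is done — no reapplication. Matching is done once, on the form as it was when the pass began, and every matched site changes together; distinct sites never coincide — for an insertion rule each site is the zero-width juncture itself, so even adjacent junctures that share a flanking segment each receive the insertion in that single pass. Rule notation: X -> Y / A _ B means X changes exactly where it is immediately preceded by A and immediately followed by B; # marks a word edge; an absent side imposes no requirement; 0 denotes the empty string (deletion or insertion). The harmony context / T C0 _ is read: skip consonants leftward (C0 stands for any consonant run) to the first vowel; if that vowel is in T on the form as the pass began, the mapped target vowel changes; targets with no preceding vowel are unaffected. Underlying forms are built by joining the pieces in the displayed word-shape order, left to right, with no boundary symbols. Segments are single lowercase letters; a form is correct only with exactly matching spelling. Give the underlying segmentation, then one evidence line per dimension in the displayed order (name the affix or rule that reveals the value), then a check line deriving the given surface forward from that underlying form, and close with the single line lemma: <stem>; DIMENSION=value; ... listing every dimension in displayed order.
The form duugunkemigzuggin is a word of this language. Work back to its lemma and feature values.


underlying: duugun-kem-ug-zuk-gin
TOR=ak - signalled by the affix -kem
SUR=pa - signalled by the affix -zuk
POLE=ma - signalled by the affix -ug
RANK=ma - signalled by the affix -gin
check: duugunkemugzukgin -> duugunkemigzukgin -> duugunkemigzukgin -> duugunkemigzuggin
lemma: duugun; TOR=ak; SUR=pa; POLE=ma; RANK=ma


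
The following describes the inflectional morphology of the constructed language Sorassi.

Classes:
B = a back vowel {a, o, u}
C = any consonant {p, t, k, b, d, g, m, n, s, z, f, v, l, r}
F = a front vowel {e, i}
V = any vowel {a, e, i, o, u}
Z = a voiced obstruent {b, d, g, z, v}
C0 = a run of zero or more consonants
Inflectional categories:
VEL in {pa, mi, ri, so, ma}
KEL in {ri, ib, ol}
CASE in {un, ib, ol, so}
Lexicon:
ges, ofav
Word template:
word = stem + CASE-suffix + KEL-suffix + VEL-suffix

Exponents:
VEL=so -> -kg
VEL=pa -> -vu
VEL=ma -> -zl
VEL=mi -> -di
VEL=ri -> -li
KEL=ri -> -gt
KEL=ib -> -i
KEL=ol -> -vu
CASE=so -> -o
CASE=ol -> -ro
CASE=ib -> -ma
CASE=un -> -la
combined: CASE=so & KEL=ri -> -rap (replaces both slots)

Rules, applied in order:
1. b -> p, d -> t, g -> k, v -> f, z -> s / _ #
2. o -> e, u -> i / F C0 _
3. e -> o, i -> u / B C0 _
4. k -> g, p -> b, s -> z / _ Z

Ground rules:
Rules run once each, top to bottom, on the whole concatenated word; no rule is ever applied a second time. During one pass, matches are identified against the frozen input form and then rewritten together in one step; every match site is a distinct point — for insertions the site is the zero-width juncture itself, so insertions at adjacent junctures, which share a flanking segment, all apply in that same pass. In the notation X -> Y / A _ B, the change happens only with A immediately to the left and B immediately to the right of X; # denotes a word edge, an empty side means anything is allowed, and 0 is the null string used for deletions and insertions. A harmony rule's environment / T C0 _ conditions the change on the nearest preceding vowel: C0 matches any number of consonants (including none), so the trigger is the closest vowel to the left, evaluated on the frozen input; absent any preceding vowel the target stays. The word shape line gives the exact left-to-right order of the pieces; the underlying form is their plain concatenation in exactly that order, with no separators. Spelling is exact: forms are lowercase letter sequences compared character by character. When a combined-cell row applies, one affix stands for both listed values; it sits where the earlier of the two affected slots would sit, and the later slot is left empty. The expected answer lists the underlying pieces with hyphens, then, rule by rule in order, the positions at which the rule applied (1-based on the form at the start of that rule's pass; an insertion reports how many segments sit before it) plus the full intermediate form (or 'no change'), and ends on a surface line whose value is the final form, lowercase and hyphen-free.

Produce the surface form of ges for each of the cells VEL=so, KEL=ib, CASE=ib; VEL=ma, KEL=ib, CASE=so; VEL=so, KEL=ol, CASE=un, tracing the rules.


cell VEL=so, KEL=ib, CASE=ib:
underlying: ges-ma-i-kg
1. b -> p, d -> t, g -> k, v -> f, z -> s / _ #: fires at position(s) 8: gesmaikk
2. o -> e, u -> i / F C0 _: no change
3. e -> o, i -> u / B C0 _: fires at position(s) 6: gesmaukk
4. k -> g, p -> b, s -> z / _ Z: no change
surface: gesmaukk

cell VEL=ma, KEL=ib, CASE=so:
underlying: ges-o-i-zl
1. b -> p, d -> t, g -> k, v -> f, z -> s / _ #: no change
2. o -> e, u -> i / F C0 _: fires at position(s) 4: geseizl
3. e -> o, i -> u / B C0 _: no change
4. k -> g, p -> b, s -> z / _ Z: no change
surface: geseizl

cell VEL=so, KEL=ol, CASE=un:
underlying: ges-la-vu-kg
1. b -> p, d -> t, g -> k, v -> f, z -> s / _ #: fires at position(s) 9: geslavukk
2. o -> e, u -> i / F C0 _: no change
3. e -> o, i -> u / B C0 _: no change
4. k -> g, p -> b, s -> z / _ Z: no change
surface: geslavukk


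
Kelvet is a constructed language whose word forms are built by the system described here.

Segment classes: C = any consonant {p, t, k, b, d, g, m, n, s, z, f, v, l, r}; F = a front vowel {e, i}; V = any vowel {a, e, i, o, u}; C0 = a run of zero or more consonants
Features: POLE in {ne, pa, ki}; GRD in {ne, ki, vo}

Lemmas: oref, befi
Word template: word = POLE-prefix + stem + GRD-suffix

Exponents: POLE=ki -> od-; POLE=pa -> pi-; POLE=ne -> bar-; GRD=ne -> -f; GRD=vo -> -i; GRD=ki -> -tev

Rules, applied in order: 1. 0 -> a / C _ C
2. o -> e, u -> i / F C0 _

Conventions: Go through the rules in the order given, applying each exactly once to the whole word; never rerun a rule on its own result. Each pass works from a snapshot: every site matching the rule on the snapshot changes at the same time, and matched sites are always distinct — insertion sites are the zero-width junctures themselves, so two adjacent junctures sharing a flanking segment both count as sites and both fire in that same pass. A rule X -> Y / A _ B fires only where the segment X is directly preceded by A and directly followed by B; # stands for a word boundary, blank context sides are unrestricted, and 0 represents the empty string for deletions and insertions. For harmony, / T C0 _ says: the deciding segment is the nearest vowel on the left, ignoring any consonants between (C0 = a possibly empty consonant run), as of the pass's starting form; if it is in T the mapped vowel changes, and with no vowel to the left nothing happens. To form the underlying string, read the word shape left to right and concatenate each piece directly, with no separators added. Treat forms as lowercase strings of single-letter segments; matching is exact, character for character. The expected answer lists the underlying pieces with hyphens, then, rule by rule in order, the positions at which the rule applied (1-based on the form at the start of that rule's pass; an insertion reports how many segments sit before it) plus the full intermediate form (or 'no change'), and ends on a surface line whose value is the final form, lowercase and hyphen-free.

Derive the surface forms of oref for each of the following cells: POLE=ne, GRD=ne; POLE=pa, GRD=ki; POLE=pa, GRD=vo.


cell POLE=ne, GRD=ne:
underlying: bar-oref-f
1. 0 -> a / C _ C: inserts after position(s) 7: barorefaf
2. o -> e, u -> i / F C0 _: no change
surface: barorefaf

cell POLE=pa, GRD=ki:
underlying: pi-oref-tev
1. 0 -> a / C _ C: inserts after position(s) 6: piorefatev
2. o -> e, u -> i / F C0 _: fires at position(s) 3: pierefatev
surface: pierefatev

cell POLE=pa, GRD=vo:
underlying: pi-oref-i
1. 0 -> a / C _ C: no change
2. o -> e, u -> i / F C0 _: fires at position(s) 3: pierefi
surface: pierefi


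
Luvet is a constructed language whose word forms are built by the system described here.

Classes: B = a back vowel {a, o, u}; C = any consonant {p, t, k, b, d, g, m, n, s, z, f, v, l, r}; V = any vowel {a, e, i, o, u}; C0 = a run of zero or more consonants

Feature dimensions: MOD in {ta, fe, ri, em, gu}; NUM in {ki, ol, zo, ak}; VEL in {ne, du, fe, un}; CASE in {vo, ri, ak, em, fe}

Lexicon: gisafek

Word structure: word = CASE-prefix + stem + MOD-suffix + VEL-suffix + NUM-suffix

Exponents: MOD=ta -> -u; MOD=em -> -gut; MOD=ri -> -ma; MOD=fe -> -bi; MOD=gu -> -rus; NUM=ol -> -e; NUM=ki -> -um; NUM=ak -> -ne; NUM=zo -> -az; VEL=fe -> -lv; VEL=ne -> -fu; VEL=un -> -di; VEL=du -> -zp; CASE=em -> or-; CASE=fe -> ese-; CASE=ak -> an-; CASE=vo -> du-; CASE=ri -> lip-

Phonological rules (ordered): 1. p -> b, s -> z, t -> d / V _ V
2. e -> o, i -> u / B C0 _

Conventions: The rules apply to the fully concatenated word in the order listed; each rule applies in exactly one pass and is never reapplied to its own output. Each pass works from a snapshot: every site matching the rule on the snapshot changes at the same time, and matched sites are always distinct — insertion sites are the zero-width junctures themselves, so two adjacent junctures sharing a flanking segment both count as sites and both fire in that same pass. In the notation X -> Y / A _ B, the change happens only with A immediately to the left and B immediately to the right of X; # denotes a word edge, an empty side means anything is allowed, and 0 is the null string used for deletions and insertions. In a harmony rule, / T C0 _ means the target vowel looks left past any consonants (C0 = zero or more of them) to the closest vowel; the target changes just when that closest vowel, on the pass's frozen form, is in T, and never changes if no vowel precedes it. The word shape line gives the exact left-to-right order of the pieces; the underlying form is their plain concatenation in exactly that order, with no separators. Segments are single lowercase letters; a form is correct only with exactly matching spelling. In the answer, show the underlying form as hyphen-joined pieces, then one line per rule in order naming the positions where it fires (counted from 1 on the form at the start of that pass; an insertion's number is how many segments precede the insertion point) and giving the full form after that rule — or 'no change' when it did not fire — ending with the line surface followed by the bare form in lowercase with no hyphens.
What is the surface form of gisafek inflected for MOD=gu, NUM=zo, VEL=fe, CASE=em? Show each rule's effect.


underlying: or-gisafek-rus-lv-az
1. p -> b, s -> z, t -> d / V _ V: fires at position(s) 5: orgizafekruslvaz
2. e -> o, i -> u / B C0 _: fires at position(s) 4, 8: orguzafokruslvaz
surface: orguzafokruslvaz


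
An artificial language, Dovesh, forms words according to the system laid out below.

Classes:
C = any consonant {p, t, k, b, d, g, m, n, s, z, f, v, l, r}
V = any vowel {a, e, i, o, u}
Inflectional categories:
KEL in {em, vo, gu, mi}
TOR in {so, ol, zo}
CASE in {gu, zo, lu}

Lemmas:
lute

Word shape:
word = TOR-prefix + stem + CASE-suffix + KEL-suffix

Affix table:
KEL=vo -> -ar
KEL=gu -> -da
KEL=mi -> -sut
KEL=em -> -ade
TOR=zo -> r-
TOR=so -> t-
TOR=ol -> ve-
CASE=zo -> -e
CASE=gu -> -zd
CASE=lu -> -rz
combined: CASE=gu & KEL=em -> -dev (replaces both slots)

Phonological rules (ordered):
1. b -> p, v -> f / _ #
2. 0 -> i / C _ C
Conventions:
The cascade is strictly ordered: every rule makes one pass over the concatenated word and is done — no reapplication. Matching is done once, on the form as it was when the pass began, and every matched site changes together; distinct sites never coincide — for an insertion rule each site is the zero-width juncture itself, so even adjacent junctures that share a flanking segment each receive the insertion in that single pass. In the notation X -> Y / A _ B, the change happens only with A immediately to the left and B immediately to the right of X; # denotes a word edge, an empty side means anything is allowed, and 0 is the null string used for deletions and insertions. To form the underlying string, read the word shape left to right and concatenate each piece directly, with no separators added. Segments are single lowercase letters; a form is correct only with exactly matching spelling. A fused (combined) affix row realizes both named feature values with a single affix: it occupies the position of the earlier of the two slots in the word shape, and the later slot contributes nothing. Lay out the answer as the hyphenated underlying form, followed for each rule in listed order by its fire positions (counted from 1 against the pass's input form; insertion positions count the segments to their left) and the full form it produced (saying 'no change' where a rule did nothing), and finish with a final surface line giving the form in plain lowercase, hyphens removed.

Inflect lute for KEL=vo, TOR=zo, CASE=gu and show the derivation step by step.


underlying: r-lute-zd-ar
1. b -> p, v -> f / _ #: no change
2. 0 -> i / C _ C: inserts after position(s) 1, 6: rilutezidar
surface: rilutezidar


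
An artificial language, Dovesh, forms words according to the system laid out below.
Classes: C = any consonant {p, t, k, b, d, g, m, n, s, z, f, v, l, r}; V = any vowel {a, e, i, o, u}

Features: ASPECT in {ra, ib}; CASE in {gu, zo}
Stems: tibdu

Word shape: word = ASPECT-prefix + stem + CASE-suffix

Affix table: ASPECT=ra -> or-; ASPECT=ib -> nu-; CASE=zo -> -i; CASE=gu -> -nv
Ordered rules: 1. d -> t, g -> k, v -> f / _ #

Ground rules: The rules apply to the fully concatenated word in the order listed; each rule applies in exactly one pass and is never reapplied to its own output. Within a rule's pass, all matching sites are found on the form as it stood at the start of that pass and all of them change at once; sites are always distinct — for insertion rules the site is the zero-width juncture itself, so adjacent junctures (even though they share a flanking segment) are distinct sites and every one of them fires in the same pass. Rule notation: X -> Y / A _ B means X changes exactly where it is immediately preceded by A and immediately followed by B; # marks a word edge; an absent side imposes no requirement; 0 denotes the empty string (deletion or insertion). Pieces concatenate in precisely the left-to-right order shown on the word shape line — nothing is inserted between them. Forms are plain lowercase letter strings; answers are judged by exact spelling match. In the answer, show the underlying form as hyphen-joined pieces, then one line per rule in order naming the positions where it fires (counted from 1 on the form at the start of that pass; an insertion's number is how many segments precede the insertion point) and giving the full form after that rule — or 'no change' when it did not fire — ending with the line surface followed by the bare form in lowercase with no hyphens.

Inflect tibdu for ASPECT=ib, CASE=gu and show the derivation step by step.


underlying: nu-tibdu-nv
1. d -> t, g -> k, v -> f / _ #: fires at position(s) 9: nutibdunf
surface: nutibdunf


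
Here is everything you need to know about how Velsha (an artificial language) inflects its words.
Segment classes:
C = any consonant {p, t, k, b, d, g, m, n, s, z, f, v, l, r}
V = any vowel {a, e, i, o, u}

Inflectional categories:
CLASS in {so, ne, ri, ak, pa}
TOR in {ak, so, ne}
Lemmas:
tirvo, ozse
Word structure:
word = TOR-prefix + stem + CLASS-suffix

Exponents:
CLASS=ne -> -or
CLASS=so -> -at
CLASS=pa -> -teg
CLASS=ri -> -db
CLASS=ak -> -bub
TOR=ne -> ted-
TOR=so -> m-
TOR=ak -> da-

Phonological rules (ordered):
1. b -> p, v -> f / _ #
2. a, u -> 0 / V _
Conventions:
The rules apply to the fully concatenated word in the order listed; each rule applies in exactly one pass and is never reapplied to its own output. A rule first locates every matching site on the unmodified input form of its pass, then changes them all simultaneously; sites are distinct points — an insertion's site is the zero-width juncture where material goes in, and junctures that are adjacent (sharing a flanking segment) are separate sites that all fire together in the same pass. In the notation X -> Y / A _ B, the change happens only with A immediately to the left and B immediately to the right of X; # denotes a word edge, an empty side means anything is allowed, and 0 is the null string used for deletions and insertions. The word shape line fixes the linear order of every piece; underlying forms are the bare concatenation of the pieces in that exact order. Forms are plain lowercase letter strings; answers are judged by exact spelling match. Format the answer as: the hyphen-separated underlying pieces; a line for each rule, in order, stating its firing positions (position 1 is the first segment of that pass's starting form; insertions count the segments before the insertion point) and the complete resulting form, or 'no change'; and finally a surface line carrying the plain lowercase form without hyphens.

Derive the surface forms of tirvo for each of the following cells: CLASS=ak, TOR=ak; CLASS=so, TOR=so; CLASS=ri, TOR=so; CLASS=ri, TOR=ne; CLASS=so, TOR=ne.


cell CLASS=ak, TOR=ak:
underlying: da-tirvo-bub
1. b -> p, v -> f / _ #: fires at position(s) 10: datirvobup
2. a, u -> 0 / V _: no change
surface: datirvobup

cell CLASS=so, TOR=so:
underlying: m-tirvo-at
1. b -> p, v -> f / _ #: no change
2. a, u -> 0 / V _: fires at position(s) 7: mtirvot
surface: mtirvot

cell CLASS=ri, TOR=so:
underlying: m-tirvo-db
1. b -> p, v -> f / _ #: fires at position(s) 8: mtirvodp
2. a, u -> 0 / V _: no change
surface: mtirvodp

cell CLASS=ri, TOR=ne:
underlying: ted-tirvo-db
1. b -> p, v -> f / _ #: fires at position(s) 10: tedtirvodp
2. a, u -> 0 / V _: no change
surface: tedtirvodp

cell CLASS=so, TOR=ne:
underlying: ted-tirvo-at
1. b -> p, v -> f / _ #: no change
2. a, u -> 0 / V _: fires at position(s) 9: tedtirvot
surface: tedtirvot


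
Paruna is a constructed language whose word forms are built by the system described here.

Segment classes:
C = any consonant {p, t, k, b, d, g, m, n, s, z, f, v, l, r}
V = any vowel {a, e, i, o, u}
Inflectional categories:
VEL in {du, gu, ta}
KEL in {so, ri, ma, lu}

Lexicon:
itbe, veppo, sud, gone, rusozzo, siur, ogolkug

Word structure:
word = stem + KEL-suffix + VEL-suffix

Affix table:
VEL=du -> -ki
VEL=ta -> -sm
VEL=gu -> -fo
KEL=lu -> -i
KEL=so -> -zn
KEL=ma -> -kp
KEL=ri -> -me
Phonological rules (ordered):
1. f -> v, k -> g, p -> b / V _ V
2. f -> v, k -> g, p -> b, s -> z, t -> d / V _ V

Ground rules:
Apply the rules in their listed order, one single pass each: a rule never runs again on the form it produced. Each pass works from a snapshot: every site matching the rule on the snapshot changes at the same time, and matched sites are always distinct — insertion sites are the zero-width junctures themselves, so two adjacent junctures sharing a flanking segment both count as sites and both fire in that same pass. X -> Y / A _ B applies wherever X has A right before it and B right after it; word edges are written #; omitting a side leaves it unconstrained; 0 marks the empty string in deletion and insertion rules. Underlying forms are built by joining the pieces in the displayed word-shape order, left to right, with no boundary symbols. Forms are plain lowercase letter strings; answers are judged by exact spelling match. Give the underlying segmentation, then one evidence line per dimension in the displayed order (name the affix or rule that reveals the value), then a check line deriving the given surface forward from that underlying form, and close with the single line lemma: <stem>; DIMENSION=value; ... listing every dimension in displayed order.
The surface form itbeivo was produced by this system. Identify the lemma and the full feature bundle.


underlying: itbe-i-fo
VEL=gu - signalled by the affix -fo
KEL=lu - signalled by the affix -i
check: itbeifo -> itbeivo -> itbeivo
lemma: itbe; VEL=gu; KEL=lu


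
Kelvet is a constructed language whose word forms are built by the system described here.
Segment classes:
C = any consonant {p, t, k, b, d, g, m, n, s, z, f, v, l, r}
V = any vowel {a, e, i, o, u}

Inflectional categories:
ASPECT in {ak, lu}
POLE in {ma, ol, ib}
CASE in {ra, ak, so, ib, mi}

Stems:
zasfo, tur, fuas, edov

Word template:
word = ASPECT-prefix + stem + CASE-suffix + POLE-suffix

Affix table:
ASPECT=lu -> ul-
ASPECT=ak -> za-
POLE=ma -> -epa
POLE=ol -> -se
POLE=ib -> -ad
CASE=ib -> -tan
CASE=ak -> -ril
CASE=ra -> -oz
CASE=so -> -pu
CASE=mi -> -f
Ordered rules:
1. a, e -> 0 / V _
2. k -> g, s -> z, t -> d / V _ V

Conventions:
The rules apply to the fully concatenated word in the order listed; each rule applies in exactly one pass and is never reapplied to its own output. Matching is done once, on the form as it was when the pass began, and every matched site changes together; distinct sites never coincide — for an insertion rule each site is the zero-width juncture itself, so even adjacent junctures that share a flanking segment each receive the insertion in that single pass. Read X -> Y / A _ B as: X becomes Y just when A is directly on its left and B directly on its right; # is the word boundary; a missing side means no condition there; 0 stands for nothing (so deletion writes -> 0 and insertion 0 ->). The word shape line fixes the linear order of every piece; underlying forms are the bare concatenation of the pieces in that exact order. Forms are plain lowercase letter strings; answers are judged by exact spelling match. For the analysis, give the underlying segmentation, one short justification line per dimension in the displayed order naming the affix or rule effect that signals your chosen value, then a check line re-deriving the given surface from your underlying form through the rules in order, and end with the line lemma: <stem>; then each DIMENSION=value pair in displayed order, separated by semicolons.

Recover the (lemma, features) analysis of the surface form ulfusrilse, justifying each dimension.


underlying: ul-fuas-ril-se
ASPECT=lu - signalled by the affix ul-
POLE=ol - signalled by the affix -se
CASE=ak - signalled by the affix -ril
check: ulfuasrilse -> ulfusrilse -> ulfusrilse
lemma: fuas; ASPECT=lu; POLE=ol; CASE=ak


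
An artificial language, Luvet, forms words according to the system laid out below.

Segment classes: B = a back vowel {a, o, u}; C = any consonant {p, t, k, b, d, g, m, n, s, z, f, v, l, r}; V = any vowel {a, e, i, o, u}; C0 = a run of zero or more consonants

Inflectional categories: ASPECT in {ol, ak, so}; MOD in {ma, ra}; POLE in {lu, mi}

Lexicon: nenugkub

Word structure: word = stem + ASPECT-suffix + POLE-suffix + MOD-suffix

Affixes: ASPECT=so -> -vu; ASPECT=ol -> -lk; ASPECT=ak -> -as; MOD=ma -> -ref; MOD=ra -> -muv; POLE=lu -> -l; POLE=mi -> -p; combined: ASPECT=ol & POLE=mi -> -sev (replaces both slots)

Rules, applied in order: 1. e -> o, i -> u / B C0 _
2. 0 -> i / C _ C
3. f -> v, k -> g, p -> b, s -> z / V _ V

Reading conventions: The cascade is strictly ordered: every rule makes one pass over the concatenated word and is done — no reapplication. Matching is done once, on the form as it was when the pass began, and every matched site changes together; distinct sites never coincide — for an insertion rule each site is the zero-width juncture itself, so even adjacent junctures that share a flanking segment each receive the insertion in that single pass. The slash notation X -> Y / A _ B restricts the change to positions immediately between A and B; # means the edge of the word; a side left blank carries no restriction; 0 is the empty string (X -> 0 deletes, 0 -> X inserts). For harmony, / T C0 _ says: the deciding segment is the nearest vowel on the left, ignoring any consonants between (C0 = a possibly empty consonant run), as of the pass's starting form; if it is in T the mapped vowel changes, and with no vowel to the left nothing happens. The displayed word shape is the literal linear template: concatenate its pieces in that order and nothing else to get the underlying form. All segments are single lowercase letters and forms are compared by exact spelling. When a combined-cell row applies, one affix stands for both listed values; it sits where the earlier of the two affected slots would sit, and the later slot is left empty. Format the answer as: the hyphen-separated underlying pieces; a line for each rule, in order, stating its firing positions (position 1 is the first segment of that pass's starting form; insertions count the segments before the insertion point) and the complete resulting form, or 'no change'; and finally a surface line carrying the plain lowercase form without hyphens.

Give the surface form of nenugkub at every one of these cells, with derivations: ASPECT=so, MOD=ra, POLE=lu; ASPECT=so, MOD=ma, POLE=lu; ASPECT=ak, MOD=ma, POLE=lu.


cell ASPECT=so, MOD=ra, POLE=lu:
underlying: nenugkub-vu-l-muv
1. e -> o, i -> u / B C0 _: no change
2. 0 -> i / C _ C: inserts after position(s) 5, 8, 11: nenugikubivulimuv
3. f -> v, k -> g, p -> b, s -> z / V _ V: fires at position(s) 7: nenugigubivulimuv
surface: nenugigubivulimuv

cell ASPECT=so, MOD=ma, POLE=lu:
underlying: nenugkub-vu-l-ref
1. e -> o, i -> u / B C0 _: fires at position(s) 13: nenugkubvulrof
2. 0 -> i / C _ C: inserts after position(s) 5, 8, 11: nenugikubivulirof
3. f -> v, k -> g, p -> b, s -> z / V _ V: fires at position(s) 7: nenugigubivulirof
surface: nenugigubivulirof

cell ASPECT=ak, MOD=ma, POLE=lu:
underlying: nenugkub-as-l-ref
1. e -> o, i -> u / B C0 _: fires at position(s) 13: nenugkubaslrof
2. 0 -> i / C _ C: inserts after position(s) 5, 10, 11: nenugikubasilirof
3. f -> v, k -> g, p -> b, s -> z / V _ V: fires at position(s) 7, 11: nenugigubazilirof
surface: nenugigubazilirof


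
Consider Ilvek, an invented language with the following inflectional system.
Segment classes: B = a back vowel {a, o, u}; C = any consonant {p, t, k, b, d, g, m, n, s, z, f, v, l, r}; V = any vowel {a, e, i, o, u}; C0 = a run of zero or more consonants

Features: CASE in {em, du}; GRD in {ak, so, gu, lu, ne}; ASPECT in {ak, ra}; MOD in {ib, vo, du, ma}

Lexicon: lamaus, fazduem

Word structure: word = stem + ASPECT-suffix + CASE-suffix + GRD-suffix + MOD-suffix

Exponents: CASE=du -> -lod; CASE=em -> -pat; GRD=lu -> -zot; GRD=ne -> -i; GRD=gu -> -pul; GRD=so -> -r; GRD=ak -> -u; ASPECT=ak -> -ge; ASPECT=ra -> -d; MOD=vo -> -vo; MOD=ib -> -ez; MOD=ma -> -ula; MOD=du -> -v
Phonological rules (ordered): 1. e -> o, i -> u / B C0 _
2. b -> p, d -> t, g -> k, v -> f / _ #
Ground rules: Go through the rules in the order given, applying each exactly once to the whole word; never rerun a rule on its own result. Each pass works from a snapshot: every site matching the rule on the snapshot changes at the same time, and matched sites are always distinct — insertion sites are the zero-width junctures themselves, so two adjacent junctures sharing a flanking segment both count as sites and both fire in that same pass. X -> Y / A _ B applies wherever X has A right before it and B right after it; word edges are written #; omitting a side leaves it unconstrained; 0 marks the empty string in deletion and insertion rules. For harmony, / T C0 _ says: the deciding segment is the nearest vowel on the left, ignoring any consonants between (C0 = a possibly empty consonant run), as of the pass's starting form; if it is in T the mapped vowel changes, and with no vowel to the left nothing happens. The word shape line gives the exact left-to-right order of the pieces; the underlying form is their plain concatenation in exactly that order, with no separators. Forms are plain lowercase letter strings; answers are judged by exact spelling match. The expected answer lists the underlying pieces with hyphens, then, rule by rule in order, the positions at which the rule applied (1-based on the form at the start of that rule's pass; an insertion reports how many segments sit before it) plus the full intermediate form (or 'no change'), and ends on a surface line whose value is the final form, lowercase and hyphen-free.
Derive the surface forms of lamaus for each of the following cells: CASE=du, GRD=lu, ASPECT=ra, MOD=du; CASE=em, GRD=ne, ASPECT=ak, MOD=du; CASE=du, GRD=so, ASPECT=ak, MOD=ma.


cell CASE=du, GRD=lu, ASPECT=ra, MOD=du:
underlying: lamaus-d-lod-zot-v
1. e -> o, i -> u / B C0 _: no change
2. b -> p, d -> t, g -> k, v -> f / _ #: fires at position(s) 14: lamausdlodzotf
surface: lamausdlodzotf

cell CASE=em, GRD=ne, ASPECT=ak, MOD=du:
underlying: lamaus-ge-pat-i-v
1. e -> o, i -> u / B C0 _: fires at position(s) 8, 12: lamausgopatuv
2. b -> p, d -> t, g -> k, v -> f / _ #: fires at position(s) 13: lamausgopatuf
surface: lamausgopatuf

cell CASE=du, GRD=so, ASPECT=ak, MOD=ma:
underlying: lamaus-ge-lod-r-ula
1. e -> o, i -> u / B C0 _: fires at position(s) 8: lamausgolodrula
2. b -> p, d -> t, g -> k, v -> f / _ #: no change
surface: lamausgolodrula


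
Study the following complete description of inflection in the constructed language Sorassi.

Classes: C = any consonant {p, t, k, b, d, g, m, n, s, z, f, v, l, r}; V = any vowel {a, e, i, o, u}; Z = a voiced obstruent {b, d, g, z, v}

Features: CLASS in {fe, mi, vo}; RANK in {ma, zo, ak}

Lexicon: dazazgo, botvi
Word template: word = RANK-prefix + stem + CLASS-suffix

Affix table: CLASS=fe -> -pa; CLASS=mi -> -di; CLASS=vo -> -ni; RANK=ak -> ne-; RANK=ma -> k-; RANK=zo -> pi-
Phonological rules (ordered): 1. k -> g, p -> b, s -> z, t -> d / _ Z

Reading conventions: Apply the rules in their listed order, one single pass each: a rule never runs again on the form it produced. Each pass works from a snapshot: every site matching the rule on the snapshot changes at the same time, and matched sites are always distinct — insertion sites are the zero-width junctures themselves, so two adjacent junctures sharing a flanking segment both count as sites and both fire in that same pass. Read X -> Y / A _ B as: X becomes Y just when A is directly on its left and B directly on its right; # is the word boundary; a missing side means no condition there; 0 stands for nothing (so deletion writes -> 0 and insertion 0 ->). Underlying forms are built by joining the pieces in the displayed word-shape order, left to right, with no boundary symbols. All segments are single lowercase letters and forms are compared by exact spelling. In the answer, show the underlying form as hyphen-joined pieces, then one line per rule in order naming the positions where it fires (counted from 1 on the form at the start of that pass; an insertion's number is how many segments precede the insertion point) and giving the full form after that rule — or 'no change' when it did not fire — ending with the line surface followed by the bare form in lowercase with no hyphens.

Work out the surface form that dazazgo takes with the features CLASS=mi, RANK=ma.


underlying: k-dazazgo-di
1. k -> g, p -> b, s -> z, t -> d / _ Z: fires at position(s) 1: gdazazgodi
surface: gdazazgodi


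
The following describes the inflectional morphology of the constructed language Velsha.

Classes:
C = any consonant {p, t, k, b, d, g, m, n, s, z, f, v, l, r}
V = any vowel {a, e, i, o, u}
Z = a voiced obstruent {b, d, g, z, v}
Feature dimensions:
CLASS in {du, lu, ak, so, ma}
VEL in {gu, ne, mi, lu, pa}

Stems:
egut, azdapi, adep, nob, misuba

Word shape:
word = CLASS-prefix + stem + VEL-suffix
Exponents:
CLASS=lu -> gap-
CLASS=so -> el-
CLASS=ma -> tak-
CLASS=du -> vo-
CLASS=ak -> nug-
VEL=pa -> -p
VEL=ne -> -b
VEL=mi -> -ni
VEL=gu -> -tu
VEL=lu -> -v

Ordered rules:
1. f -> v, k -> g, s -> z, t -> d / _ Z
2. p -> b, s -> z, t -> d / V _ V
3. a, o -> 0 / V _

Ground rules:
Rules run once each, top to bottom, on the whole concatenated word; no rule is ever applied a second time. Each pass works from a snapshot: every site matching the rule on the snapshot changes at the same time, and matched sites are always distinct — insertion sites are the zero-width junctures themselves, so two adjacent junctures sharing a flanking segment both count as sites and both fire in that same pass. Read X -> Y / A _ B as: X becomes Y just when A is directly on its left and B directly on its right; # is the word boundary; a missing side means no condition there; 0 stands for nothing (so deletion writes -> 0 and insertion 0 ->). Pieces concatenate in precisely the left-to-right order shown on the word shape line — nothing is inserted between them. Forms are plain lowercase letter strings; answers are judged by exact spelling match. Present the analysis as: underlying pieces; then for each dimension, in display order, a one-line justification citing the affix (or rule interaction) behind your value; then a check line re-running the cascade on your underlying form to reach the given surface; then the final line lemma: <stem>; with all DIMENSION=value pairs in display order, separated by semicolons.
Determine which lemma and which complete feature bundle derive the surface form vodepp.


underlying: vo-adep-p
CLASS=du - signalled by the affix vo-
VEL=pa - signalled by the affix -p
check: voadepp -> voadepp -> voadepp -> vodepp
lemma: adep; CLASS=du; VEL=pa


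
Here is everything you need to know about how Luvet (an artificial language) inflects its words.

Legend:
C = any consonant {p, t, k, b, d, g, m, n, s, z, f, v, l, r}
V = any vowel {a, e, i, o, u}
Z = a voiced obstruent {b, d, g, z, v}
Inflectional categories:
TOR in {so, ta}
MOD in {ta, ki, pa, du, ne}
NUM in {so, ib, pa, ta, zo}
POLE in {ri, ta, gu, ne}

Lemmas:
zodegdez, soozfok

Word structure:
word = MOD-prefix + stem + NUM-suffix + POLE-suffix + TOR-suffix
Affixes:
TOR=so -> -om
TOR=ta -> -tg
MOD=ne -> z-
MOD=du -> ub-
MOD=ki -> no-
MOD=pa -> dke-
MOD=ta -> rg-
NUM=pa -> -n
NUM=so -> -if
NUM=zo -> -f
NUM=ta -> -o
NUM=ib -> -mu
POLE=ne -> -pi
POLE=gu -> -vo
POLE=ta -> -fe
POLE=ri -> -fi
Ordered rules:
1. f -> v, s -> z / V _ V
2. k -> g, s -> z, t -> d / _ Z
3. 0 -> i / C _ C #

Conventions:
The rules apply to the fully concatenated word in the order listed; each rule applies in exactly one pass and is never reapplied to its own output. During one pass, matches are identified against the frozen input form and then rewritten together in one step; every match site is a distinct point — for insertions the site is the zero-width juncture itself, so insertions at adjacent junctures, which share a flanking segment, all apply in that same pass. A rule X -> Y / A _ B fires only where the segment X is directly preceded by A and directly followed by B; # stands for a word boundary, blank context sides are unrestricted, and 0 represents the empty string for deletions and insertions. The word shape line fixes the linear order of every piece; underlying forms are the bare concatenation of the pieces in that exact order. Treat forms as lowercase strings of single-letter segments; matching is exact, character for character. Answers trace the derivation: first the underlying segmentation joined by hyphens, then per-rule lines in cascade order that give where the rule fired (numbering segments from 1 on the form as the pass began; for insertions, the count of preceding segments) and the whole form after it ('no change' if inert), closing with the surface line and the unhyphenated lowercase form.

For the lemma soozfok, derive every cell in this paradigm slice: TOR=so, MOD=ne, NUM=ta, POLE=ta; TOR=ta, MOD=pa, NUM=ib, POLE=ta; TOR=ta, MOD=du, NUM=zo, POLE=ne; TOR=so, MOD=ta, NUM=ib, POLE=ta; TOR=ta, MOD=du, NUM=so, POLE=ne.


cell TOR=so, MOD=ne, NUM=ta, POLE=ta:
underlying: z-soozfok-o-fe-om
1. f -> v, s -> z / V _ V: fires at position(s) 10: zsoozfokoveom
2. k -> g, s -> z, t -> d / _ Z: no change
3. 0 -> i / C _ C #: no change
surface: zsoozfokoveom

cell TOR=ta, MOD=pa, NUM=ib, POLE=ta:
underlying: dke-soozfok-mu-fe-tg
1. f -> v, s -> z / V _ V: fires at position(s) 4, 13: dkezoozfokmuvetg
2. k -> g, s -> z, t -> d / _ Z: fires at position(s) 15: dkezoozfokmuvedg
3. 0 -> i / C _ C #: inserts after position(s) 15: dkezoozfokmuvedig
surface: dkezoozfokmuvedig

cell TOR=ta, MOD=du, NUM=zo, POLE=ne:
underlying: ub-soozfok-f-pi-tg
1. f -> v, s -> z / V _ V: no change
2. k -> g, s -> z, t -> d / _ Z: fires at position(s) 13: ubsoozfokfpidg
3. 0 -> i / C _ C #: inserts after position(s) 13: ubsoozfokfpidig
surface: ubsoozfokfpidig

cell TOR=so, MOD=ta, NUM=ib, POLE=ta:
underlying: rg-soozfok-mu-fe-om
1. f -> v, s -> z / V _ V: fires at position(s) 12: rgsoozfokmuveom
2. k -> g, s -> z, t -> d / _ Z: no change
3. 0 -> i / C _ C #: no change
surface: rgsoozfokmuveom

cell TOR=ta, MOD=du, NUM=so, POLE=ne:
underlying: ub-soozfok-if-pi-tg
1. f -> v, s -> z / V _ V: no change
2. k -> g, s -> z, t -> d / _ Z: fires at position(s) 14: ubsoozfokifpidg
3. 0 -> i / C _ C #: inserts after position(s) 14: ubsoozfokifpidig
surface: ubsoozfokifpidig
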